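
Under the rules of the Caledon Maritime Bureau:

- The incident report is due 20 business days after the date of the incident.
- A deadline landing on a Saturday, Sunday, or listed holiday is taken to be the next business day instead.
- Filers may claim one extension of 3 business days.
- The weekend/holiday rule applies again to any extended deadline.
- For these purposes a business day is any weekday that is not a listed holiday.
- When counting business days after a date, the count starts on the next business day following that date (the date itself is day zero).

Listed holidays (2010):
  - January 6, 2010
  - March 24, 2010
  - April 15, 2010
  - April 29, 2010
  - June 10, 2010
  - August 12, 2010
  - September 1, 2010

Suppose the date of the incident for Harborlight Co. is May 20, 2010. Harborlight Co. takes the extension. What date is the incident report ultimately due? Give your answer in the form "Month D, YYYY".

20 business days after May 20, 2010, excluding weekends and holidays, is June 18, 2010.
June 18, 2010 (Friday) is already a business day.
Counting 3 further business days from June 18, 2010 reaches June 23, 2010.
June 23, 2010 (Wednesday) is already a business day.
So the filing is due June 23, 2010.

June 23, 2010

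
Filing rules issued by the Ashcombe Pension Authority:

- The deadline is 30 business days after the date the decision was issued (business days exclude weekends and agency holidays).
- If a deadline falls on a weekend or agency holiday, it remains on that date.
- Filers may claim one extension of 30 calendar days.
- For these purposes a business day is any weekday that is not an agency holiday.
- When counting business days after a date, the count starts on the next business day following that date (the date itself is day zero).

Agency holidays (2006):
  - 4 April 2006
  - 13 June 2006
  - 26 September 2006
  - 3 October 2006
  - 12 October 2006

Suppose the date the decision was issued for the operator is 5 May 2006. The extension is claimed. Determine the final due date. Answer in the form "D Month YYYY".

19 July 2006

30 business days after 5 May 2006, excluding weekends and holidays, is 19 June 2006.
19 June 2006 falls on a Monday. The rules make no weekend/holiday allowance, so it remains 19 June 2006.
With the 30-day extension, 19 June 2006 becomes 19 July 2006.
19 July 2006 falls on a Wednesday. The rules make no weekend/holiday allowance, so it remains 19 July 2006.
The final due date is 19 July 2006.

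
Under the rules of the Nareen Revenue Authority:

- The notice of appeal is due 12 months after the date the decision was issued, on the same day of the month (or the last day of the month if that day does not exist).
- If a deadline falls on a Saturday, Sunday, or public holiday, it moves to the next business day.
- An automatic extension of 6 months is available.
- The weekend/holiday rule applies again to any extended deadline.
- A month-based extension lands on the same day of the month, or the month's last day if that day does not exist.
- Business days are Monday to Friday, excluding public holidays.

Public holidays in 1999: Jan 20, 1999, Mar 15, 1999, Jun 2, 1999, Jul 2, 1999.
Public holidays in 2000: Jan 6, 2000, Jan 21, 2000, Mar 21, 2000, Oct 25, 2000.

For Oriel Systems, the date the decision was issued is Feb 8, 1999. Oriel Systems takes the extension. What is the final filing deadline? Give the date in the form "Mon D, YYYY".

Moving 12 months forward from Feb 8, 1999 on the corresponding day gives Feb 8, 2000.
Feb 8, 2000 (Tuesday) is already a business day.
Add 6 months to Feb 8, 2000: Aug 8, 2000.
Aug 8, 2000 is a Tuesday and not a listed holiday, so it stands.
So the filing is due Aug 8, 2000.

Aug 8, 2000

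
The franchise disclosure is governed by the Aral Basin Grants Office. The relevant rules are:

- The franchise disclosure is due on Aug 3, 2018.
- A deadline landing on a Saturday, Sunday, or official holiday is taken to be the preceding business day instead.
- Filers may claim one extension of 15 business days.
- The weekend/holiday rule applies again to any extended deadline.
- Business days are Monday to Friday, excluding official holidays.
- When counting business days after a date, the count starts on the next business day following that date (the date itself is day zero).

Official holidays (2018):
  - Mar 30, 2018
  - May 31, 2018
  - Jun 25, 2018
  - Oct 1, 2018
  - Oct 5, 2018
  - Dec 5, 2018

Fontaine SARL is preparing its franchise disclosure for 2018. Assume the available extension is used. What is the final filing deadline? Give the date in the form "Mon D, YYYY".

The stated deadline is Aug 3, 2018.
Since Aug 3, 2018 is a Friday and not a holiday, the date is unchanged.
Counting 15 further business days from Aug 3, 2018 reaches Aug 24, 2018.
Aug 24, 2018 is a Friday and not a listed holiday, so it stands.
Deadline: Aug 24, 2018.

Aug 24, 2018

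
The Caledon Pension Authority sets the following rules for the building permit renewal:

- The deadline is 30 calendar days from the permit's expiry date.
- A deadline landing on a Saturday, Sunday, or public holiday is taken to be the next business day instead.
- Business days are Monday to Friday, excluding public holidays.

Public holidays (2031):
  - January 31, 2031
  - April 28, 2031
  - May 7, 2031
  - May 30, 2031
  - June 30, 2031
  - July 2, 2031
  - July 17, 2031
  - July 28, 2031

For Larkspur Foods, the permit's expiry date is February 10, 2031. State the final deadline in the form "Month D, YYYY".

March 12, 2031

Adding 30 calendar days to February 10, 2031 gives March 12, 2031.
Since March 12, 2031 is a Wednesday and not a holiday, the date is unchanged.
Deadline: March 12, 2031.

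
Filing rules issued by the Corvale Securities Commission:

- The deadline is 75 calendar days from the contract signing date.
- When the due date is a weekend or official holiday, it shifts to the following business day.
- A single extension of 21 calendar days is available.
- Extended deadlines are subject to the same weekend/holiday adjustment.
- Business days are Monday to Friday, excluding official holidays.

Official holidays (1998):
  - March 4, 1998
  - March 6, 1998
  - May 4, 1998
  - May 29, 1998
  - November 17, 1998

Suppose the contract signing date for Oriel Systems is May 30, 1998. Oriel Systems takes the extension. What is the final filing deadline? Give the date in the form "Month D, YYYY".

September 3, 1998

From May 30, 1998, 75 calendar days later is August 13, 1998.
Since August 13, 1998 is a Thursday and not a holiday, the date is unchanged.
The 21-calendar-day extension moves the deadline from August 13, 1998 to September 3, 1998.
September 3, 1998 falls on a Thursday, which is a business day, so no adjustment is needed.
Final deadline: September 3, 1998.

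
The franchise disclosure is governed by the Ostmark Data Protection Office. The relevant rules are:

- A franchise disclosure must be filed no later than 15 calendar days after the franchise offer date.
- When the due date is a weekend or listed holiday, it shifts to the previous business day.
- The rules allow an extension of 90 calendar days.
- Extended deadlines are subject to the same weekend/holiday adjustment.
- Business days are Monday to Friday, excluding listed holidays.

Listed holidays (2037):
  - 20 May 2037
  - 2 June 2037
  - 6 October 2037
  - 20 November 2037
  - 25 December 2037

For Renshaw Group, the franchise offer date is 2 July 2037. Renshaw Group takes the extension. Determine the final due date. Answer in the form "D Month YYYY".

From 2 July 2037, 15 calendar days later is 17 July 2037.
17 July 2037 is a Friday and not a listed holiday, so it stands.
Add the 90 calendar-day extension to 17 July 2037: 15 October 2037.
15 October 2037 falls on a Thursday, which is a business day, so no adjustment is needed.
So the filing is due 15 October 2037.

15 October 2037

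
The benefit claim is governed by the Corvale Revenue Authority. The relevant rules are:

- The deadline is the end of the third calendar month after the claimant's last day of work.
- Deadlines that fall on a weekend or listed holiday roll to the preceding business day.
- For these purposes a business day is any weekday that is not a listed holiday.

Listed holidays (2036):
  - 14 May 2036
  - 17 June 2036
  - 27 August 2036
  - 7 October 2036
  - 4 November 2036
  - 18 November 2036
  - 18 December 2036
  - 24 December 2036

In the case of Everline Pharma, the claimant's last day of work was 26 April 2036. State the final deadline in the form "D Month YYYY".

31 July 2036

3 months after 26 April 2036 is July 2036; that month ends on 31 July 2036.
Since 31 July 2036 is a Thursday and not a holiday, the date is unchanged.
Deadline: 31 July 2036.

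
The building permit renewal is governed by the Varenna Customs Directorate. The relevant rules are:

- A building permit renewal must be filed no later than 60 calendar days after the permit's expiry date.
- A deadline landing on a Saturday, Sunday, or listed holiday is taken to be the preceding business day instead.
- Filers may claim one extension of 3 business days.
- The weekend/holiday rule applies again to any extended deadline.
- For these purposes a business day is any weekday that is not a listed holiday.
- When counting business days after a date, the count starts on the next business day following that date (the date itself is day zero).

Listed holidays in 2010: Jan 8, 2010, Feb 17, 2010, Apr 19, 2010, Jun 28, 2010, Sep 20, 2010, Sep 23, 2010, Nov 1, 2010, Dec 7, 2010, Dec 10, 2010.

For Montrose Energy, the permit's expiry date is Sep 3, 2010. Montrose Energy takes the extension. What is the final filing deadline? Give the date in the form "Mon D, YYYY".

Nov 5, 2010

Adding 60 calendar days to Sep 3, 2010 gives Nov 2, 2010.
Nov 2, 2010 (Tuesday) is already a business day.
The 3-business-day extension runs from Nov 2, 2010 to Nov 5, 2010.
Nov 5, 2010 falls on a Friday, which is a business day, so no adjustment is needed.
So the filing is due Nov 5, 2010.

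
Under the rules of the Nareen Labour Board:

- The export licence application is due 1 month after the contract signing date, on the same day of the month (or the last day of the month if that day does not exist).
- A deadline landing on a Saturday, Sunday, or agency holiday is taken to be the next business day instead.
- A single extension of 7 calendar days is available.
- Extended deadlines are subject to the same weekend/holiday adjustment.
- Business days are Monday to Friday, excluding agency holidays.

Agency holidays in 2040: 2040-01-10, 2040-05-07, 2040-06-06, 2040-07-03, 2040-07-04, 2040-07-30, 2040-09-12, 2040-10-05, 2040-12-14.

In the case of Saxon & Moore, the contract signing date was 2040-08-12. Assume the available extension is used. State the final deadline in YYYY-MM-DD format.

Moving 1 month forward from 2040-08-12 on the corresponding day gives 2040-09-12.
Because 2040-09-12 is a listed holiday, the deadline becomes 2040-09-13 (Thursday).
The 7-calendar-day extension moves the deadline from 2040-09-13 to 2040-09-20.
Since 2040-09-20 is a Thursday and not a holiday, the date is unchanged.
Deadline: 2040-09-20.

2040-09-20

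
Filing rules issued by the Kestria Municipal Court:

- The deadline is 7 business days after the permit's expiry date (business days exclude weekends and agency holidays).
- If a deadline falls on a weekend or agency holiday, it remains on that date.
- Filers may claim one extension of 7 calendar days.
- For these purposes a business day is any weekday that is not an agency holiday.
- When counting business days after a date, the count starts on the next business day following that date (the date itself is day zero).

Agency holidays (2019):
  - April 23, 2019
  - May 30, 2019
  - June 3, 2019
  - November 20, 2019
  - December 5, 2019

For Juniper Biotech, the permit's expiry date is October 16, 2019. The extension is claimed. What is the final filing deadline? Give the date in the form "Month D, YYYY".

November 1, 2019

Counting 7 business days after October 16, 2019 (skipping weekends and listed holidays) reaches October 25, 2019.
October 25, 2019 is a Friday; no weekend or holiday adjustment applies.
Applying the 7-calendar-day extension: October 25, 2019 + 7 days = November 1, 2019.
No adjustment is made for weekends or holidays, so November 1, 2019 stands.
The final due date is November 1, 2019.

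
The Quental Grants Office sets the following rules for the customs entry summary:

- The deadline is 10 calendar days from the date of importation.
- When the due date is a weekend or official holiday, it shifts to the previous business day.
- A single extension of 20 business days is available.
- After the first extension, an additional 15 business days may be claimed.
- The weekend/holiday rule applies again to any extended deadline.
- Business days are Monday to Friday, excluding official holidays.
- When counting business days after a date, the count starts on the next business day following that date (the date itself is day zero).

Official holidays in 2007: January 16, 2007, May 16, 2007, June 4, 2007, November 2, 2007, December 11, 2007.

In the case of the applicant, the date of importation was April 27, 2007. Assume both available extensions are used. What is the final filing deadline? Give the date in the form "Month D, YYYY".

From April 27, 2007, 10 calendar days later is May 7, 2007.
Since May 7, 2007 is a Monday and not a holiday, the date is unchanged.
Applying the 20-business-day extension: 20 business days after May 7, 2007 is June 6, 2007.
Since June 6, 2007 is a Wednesday and not a holiday, the date is unchanged.
Applying the 15-business-day extension: 15 business days after June 6, 2007 is June 27, 2007.
June 27, 2007 is a Wednesday and not a listed holiday, so it stands.
The final due date is June 27, 2007.

June 27, 2007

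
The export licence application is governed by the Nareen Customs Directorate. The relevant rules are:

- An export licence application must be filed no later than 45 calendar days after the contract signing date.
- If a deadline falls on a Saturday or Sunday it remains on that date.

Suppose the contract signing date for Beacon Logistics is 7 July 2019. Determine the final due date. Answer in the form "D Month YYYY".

Adding 45 calendar days to 7 July 2019 gives 21 August 2019.
No adjustment is made for weekends or holidays, so 21 August 2019 stands.
Deadline: 21 August 2019.

21 August 2019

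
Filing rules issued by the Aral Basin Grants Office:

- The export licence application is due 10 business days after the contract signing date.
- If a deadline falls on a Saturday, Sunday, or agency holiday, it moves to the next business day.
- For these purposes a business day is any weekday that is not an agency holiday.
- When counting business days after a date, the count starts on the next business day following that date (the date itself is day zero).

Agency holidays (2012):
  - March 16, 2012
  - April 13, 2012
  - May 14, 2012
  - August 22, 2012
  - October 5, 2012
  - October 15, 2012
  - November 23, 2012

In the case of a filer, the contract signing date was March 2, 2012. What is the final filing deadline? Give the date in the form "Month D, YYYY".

Starting the day after March 2, 2012 and counting 10 business days lands on March 19, 2012.
March 19, 2012 is a Monday and not a listed holiday, so it stands.
So the filing is due March 19, 2012.

March 19, 2012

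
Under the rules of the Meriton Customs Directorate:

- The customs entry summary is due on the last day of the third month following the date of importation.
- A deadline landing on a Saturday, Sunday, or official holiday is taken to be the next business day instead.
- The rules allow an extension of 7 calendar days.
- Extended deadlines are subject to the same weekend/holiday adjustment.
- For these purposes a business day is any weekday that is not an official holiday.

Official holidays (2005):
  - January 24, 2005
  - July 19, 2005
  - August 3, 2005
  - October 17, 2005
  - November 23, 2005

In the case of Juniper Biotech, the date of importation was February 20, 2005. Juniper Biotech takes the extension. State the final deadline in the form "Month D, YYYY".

June 7, 2005

The third month after February 20, 2005 is May 2005, whose last day is May 31, 2005.
May 31, 2005 falls on a Tuesday, which is a business day, so no adjustment is needed.
The 7-calendar-day extension moves the deadline from May 31, 2005 to June 7, 2005.
June 7, 2005 (Tuesday) is already a business day.
The final due date is June 7, 2005.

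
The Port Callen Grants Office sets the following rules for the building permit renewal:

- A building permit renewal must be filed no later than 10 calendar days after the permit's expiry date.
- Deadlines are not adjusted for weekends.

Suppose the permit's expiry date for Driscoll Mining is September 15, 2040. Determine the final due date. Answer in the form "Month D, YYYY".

10 calendar days after September 15, 2040 is September 25, 2040.
September 25, 2040 falls on a Tuesday. The rules make no weekend/holiday allowance, so it remains September 25, 2040.
Deadline: September 25, 2040.

September 25, 2040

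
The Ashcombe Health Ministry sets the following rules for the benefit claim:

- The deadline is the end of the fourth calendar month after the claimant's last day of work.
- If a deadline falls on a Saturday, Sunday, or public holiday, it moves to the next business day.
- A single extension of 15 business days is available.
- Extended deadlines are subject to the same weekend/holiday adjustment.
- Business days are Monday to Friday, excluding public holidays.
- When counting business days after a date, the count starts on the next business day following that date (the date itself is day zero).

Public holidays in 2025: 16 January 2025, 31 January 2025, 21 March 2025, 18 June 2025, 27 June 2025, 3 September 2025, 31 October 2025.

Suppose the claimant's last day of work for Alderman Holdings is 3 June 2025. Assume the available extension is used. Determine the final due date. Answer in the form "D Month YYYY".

24 November 2025

4 months after 3 June 2025 falls in October 2025; the last day of that month is 31 October 2025.
31 October 2025 is a listed holiday, so it moves to the next business day, 3 November 2025 (Monday).
Counting 15 further business days from 3 November 2025 reaches 24 November 2025.
24 November 2025 (Monday) is already a business day.
So the filing is due 24 November 2025.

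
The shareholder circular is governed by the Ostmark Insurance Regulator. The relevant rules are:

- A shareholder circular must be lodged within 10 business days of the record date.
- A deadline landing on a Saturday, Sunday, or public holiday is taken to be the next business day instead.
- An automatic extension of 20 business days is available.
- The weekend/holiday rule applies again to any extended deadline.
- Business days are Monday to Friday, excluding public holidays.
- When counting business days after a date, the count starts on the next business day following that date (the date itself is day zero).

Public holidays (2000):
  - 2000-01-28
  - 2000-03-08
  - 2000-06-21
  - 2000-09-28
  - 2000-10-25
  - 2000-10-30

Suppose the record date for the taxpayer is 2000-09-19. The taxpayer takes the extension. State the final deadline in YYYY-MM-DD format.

2000-11-03

Starting the day after 2000-09-19 and counting 10 business days lands on 2000-10-04.
Since 2000-10-04 is a Wednesday and not a holiday, the date is unchanged.
Applying the 20-business-day extension: 20 business days after 2000-10-04 is 2000-11-03.
2000-11-03 is a Friday and not a listed holiday, so it stands.
Final deadline: 2000-11-03.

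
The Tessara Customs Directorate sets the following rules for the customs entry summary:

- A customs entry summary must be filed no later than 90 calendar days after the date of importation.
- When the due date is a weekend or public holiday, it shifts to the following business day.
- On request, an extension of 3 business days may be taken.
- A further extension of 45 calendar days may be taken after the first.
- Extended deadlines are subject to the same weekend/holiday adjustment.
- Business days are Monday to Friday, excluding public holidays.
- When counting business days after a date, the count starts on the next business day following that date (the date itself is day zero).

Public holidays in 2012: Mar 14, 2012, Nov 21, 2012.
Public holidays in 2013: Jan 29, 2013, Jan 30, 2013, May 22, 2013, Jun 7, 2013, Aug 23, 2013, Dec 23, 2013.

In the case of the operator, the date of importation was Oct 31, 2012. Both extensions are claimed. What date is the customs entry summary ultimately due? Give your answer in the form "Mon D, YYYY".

Mar 22, 2013

From Oct 31, 2012, 90 calendar days later is Jan 29, 2013.
Jan 29, 2013 is a listed holiday; the next business day is Jan 31, 2013 (Thursday).
Counting 3 further business days from Jan 31, 2013 reaches Feb 5, 2013.
Feb 5, 2013 is a Tuesday and not a listed holiday, so it stands.
With the 45-day extension, Feb 5, 2013 becomes Mar 22, 2013.
Mar 22, 2013 falls on a Friday, which is a business day, so no adjustment is needed.
So the filing is due Mar 22, 2013.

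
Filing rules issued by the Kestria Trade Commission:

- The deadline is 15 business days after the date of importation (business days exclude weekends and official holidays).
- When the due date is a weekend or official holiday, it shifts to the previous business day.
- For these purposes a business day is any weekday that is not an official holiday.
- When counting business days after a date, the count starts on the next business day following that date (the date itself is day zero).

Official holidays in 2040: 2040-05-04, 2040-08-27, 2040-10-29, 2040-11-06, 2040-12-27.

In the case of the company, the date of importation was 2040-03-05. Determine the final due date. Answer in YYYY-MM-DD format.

Starting the day after 2040-03-05 and counting 15 business days lands on 2040-03-26.
2040-03-26 falls on a Monday, which is a business day, so no adjustment is needed.
Final deadline: 2040-03-26.

2040-03-26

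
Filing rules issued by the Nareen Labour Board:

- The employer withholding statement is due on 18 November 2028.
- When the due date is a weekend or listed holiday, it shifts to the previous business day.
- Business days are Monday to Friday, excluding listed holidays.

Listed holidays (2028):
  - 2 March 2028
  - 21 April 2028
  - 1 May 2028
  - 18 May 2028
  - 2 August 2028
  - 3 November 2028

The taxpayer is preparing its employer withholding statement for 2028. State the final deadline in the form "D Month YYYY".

Start from the fixed due date, 18 November 2028.
18 November 2028 is a Saturday, so it moves to the preceding business day, 17 November 2028 (Friday).
The final due date is 17 November 2028.

17 November 2028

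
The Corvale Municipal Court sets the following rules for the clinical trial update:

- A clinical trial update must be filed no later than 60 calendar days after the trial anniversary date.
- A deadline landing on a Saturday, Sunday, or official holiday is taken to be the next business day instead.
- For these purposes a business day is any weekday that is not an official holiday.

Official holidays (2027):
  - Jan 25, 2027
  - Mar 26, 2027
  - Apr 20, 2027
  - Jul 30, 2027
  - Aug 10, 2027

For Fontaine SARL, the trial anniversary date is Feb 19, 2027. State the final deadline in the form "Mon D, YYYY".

Apr 21, 2027

Adding 60 calendar days to Feb 19, 2027 gives Apr 20, 2027.
Apr 20, 2027 falls on a listed holiday. Rolling to the next business day gives Apr 21, 2027, a Wednesday.
Deadline: Apr 21, 2027.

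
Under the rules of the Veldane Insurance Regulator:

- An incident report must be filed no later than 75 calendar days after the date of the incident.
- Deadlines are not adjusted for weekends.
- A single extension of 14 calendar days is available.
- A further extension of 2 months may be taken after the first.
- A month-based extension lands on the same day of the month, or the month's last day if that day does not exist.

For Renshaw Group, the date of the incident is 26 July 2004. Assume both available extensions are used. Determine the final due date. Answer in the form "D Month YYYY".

Trigger date 26 July 2004 + 75 calendar days = 9 October 2004.
No adjustment is made for weekends or holidays, so 9 October 2004 stands.
The 14-calendar-day extension moves the deadline from 9 October 2004 to 23 October 2004.
23 October 2004 falls on a Saturday. The rules make no weekend/holiday allowance, so it remains 23 October 2004.
The 2 months extension carries 23 October 2004 to 23 December 2004.
23 December 2004 falls on a Thursday. The rules make no weekend/holiday allowance, so it remains 23 December 2004.
The final due date is 23 December 2004.

23 December 2004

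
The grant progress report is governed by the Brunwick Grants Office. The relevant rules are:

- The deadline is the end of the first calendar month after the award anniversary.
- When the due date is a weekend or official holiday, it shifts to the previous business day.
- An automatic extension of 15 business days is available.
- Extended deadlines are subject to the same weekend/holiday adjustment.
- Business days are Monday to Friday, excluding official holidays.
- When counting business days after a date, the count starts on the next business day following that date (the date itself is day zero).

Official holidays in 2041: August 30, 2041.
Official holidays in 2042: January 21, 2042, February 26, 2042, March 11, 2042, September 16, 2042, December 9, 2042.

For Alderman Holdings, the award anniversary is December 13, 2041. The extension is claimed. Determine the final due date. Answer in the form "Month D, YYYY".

February 21, 2042

1 month after December 13, 2041 falls in January 2042; the last day of that month is January 31, 2042.
January 31, 2042 (Friday) is already a business day.
The 15-business-day extension runs from January 31, 2042 to February 21, 2042.
Since February 21, 2042 is a Friday and not a holiday, the date is unchanged.
Final deadline: February 21, 2042.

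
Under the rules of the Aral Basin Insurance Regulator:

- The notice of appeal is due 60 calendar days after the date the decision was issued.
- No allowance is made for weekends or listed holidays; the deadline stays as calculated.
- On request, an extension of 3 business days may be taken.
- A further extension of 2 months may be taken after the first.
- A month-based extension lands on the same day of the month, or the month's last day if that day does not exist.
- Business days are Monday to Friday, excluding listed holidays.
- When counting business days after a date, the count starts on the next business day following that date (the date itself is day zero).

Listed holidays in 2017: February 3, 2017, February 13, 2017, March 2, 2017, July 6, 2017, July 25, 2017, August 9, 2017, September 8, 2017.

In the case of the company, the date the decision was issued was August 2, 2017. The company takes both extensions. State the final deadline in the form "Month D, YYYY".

December 4, 2017

From August 2, 2017, 60 calendar days later is October 1, 2017.
No adjustment is made for weekends or holidays, so October 1, 2017 stands.
The 3-business-day extension runs from October 1, 2017 to October 4, 2017.
October 4, 2017 is a Wednesday; no weekend or holiday adjustment applies.
Add 2 months to October 4, 2017: December 4, 2017.
December 4, 2017 falls on a Monday. The rules make no weekend/holiday allowance, so it remains December 4, 2017.
So the filing is due December 4, 2017.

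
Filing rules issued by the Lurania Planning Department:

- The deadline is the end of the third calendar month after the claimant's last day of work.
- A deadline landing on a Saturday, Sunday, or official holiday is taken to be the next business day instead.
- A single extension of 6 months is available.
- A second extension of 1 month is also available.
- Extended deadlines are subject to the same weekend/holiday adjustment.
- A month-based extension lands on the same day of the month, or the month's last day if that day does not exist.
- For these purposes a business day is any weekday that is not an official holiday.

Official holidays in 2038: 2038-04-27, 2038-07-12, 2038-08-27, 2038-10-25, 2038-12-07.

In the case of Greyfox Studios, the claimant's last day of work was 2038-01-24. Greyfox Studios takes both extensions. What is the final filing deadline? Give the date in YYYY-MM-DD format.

2038-12-01

3 months after 2038-01-24 is April 2038; that month ends on 2038-04-30.
Since 2038-04-30 is a Friday and not a holiday, the date is unchanged.
The 6 months extension carries 2038-04-30 to 2038-10-30.
2038-10-30 is a Saturday; the next business day is 2038-11-01 (Monday).
Add 1 month to 2038-11-01: 2038-12-01.
2038-12-01 (Wednesday) is already a business day.
Deadline: 2038-12-01.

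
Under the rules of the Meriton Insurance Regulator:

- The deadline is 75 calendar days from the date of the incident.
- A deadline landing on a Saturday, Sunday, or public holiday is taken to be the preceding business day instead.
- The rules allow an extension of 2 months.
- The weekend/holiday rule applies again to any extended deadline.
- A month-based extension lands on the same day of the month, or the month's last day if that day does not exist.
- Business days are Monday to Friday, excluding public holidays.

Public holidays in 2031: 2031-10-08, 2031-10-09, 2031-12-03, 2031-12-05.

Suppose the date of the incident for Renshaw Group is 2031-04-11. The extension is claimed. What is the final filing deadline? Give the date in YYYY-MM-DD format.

2031-08-25

75 calendar days after 2031-04-11 is 2031-06-25.
2031-06-25 (Wednesday) is already a business day.
The 2 months extension carries 2031-06-25 to 2031-08-25.
2031-08-25 falls on a Monday, which is a business day, so no adjustment is needed.
Deadline: 2031-08-25.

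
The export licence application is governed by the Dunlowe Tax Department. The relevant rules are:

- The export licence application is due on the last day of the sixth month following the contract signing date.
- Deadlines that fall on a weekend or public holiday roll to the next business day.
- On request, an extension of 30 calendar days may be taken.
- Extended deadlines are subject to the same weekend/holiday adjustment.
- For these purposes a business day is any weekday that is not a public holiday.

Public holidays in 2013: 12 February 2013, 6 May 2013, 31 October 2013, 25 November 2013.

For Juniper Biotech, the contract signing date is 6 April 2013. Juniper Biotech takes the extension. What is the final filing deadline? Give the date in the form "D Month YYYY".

2 December 2013

6 months after 6 April 2013 falls in October 2013; the last day of that month is 31 October 2013.
31 October 2013 falls on a listed holiday. Rolling to the next business day gives 1 November 2013, a Friday.
With the 30-day extension, 1 November 2013 becomes 1 December 2013.
1 December 2013 is a Sunday; the next business day is 2 December 2013 (Monday).
The final due date is 2 December 2013.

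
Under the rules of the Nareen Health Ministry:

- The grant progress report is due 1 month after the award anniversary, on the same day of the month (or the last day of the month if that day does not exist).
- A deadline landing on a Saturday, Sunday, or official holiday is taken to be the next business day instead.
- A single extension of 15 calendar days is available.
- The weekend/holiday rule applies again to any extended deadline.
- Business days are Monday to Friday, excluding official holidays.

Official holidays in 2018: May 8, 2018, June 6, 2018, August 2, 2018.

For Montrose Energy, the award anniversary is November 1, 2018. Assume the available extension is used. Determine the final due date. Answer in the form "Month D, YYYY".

December 18, 2018

1 month from November 1, 2018 is December 1, 2018.
Because December 1, 2018 is a Saturday, the deadline becomes December 3, 2018 (Monday).
The 15-calendar-day extension moves the deadline from December 3, 2018 to December 18, 2018.
December 18, 2018 falls on a Tuesday, which is a business day, so no adjustment is needed.
Final deadline: December 18, 2018.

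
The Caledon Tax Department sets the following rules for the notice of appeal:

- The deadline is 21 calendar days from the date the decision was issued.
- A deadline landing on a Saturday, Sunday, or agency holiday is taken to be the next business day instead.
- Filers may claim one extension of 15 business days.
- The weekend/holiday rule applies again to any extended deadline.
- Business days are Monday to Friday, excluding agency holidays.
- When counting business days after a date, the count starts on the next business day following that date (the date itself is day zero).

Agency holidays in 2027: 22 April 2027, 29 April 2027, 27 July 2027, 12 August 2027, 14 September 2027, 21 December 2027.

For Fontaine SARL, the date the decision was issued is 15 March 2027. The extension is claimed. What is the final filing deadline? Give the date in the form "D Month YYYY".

27 April 2027

Trigger date 15 March 2027 + 21 calendar days = 5 April 2027.
5 April 2027 falls on a Monday, which is a business day, so no adjustment is needed.
Counting 15 further business days from 5 April 2027 reaches 27 April 2027.
Since 27 April 2027 is a Tuesday and not a holiday, the date is unchanged.
The final due date is 27 April 2027.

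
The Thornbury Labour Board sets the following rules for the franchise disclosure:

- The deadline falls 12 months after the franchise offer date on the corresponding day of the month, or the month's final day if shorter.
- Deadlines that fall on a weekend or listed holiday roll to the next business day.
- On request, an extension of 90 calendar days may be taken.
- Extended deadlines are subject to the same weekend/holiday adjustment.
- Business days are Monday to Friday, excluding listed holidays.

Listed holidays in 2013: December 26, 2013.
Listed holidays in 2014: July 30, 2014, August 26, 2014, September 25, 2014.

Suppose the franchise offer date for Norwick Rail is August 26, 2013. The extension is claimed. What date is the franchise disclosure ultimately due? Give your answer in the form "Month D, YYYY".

Moving 12 months forward from August 26, 2013 on the corresponding day gives August 26, 2014.
Because August 26, 2014 is a listed holiday, the deadline becomes August 27, 2014 (Wednesday).
The 90-calendar-day extension moves the deadline from August 27, 2014 to November 25, 2014.
November 25, 2014 (Tuesday) is already a business day.
Final deadline: November 25, 2014.

November 25, 2014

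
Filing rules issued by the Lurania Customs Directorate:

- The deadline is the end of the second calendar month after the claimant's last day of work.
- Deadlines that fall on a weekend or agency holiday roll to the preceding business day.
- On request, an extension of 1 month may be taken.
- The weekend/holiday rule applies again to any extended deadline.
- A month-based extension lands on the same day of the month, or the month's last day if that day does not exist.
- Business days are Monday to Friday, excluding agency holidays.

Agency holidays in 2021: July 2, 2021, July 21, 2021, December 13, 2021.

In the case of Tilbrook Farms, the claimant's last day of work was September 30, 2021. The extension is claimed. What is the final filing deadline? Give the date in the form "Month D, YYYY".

December 30, 2021

2 months after September 30, 2021 falls in November 2021; the last day of that month is November 30, 2021.
November 30, 2021 is a Tuesday and not a listed holiday, so it stands.
Applying the 1 month extension: 1 month after November 30, 2021 is December 30, 2021.
December 30, 2021 is a Thursday and not a listed holiday, so it stands.
Deadline: December 30, 2021.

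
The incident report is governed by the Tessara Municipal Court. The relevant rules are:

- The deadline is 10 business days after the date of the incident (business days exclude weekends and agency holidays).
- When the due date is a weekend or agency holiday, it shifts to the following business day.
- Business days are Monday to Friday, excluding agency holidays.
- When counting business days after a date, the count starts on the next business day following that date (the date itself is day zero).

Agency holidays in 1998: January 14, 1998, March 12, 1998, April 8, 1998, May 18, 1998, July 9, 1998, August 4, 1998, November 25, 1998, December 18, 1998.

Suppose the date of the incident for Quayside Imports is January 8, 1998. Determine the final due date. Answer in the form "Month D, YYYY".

January 23, 1998

Counting 10 business days after January 8, 1998 (skipping weekends and listed holidays) reaches January 23, 1998.
January 23, 1998 is a Friday and not a listed holiday, so it stands.
So the filing is due January 23, 1998.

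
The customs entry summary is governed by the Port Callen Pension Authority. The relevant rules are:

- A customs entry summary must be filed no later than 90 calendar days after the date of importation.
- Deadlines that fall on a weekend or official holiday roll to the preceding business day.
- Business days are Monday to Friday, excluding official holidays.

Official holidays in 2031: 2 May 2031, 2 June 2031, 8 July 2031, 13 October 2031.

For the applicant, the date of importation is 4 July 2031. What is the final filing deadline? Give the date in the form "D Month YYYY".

Trigger date 4 July 2031 + 90 calendar days = 2 October 2031.
2 October 2031 (Thursday) is already a business day.
The final due date is 2 October 2031.

2 October 2031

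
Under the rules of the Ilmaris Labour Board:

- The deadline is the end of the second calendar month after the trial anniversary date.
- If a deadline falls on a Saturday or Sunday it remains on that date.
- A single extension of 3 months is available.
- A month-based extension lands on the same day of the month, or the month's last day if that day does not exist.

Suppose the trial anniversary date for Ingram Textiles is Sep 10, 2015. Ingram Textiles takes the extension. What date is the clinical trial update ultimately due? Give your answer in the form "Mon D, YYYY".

Feb 29, 2016

2 months after Sep 10, 2015 falls in November 2015; the last day of that month is Nov 30, 2015.
Nov 30, 2015 is a Monday; no weekend or holiday adjustment applies.
Add 3 months to Nov 30, 2015: Feb 29, 2016 (day 30 does not exist in February, so the month's last day is used).
Feb 29, 2016 is a Monday; no weekend or holiday adjustment applies.
So the filing is due Feb 29, 2016.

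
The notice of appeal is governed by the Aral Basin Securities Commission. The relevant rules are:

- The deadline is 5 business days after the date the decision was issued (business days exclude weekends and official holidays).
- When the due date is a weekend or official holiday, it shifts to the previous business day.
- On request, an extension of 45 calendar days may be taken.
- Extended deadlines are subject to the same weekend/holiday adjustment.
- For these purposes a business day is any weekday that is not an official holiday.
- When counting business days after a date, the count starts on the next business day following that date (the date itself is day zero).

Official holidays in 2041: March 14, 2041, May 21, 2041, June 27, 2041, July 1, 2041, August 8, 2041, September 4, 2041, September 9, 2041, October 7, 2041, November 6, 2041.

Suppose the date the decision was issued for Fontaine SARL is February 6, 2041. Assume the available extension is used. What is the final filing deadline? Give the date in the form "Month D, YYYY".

Counting 5 business days after February 6, 2041 (skipping weekends and listed holidays) reaches February 13, 2041.
February 13, 2041 (Wednesday) is already a business day.
With the 45-day extension, February 13, 2041 becomes March 30, 2041.
March 30, 2041 is a Saturday; the preceding business day is March 29, 2041 (Friday).
So the filing is due March 29, 2041.

March 29, 2041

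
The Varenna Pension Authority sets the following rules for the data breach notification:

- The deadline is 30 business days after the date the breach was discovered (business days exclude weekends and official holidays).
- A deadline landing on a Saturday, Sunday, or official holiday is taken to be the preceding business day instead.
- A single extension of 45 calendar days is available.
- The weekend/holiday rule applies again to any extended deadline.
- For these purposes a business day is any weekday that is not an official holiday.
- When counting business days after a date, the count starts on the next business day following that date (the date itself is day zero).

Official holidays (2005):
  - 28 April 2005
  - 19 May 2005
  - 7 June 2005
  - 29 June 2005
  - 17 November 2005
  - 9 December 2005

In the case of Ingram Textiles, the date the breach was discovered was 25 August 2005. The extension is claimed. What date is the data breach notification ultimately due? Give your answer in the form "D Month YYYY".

18 November 2005

30 business days after 25 August 2005, excluding weekends and holidays, is 6 October 2005.
6 October 2005 is a Thursday and not a listed holiday, so it stands.
Applying the 45-calendar-day extension: 6 October 2005 + 45 days = 20 November 2005.
20 November 2005 falls on a Sunday. Rolling to the preceding business day gives 18 November 2005, a Friday.
Final deadline: 18 November 2005.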